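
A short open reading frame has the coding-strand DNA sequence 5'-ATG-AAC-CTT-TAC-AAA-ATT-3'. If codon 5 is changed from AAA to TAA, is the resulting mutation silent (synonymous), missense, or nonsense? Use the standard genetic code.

nonsense

Position 13 falls in codon 5: AAA → Lys.
After the substitution the codon is TAA → Stop.
The new codon is a stop codon, so this is a nonsense mutation.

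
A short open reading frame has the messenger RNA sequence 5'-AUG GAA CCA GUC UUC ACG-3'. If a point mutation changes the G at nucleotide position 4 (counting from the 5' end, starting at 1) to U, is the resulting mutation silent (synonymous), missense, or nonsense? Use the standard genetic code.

nonsense

Position 4 falls in codon 2: GAA → Glu.
After the substitution the codon is UAA → Stop.
The new codon is a stop codon, so this is a nonsense mutation.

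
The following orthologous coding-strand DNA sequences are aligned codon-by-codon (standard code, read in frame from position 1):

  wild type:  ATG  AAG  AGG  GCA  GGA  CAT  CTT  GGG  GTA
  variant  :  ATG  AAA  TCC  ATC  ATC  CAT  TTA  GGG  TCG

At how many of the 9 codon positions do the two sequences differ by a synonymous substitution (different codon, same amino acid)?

2

Codon 1: ATG Met / ATG Met — identical.
Codon 2: AAG Lys / AAA Lys — synonymous.
Codon 3: AGG Arg / TCC Ser — nonsynonymous.
Codon 4: GCA Ala / ATC Ile — nonsynonymous.
Codon 5: GGA Gly / ATC Ile — nonsynonymous.
Codon 6: CAT His / CAT His — identical.
Codon 7: CTT Leu / TTA Leu — synonymous.
Codon 8: GGG Gly / GGG Gly — identical.
Codon 9: GTA Val / TCG Ser — nonsynonymous.
Synonymous differences: 2.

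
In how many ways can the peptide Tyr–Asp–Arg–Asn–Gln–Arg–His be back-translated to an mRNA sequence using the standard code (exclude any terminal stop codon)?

1152

Tyr: 2 codons.
Asp: 2 codons.
Arg: 6 codons.
Asn: 2 codons.
Gln: 2 codons.
Arg: 6 codons.
His: 2 codons.
2 × 2 × 6 × 2 × 2 × 6 × 2 = 1152.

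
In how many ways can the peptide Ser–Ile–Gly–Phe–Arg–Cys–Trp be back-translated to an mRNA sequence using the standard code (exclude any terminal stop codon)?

1728

Ser: 6 codons.
Ile: 3 codons.
Gly: 4 codons.
Phe: 2 codons.
Arg: 6 codons.
Cys: 2 codons.
Trp: 1 codon.
6 × 3 × 4 × 2 × 6 × 2 × 1 = 1728.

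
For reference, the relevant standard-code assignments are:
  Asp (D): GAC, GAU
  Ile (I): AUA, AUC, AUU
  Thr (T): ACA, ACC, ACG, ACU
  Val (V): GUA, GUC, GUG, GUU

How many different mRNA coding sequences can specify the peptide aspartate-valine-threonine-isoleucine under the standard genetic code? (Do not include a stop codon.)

Asp: 2 codons.
Val: 4 codons.
Thr: 4 codons.
Ile: 3 codons.
2 × 4 × 4 × 3 = 96.

96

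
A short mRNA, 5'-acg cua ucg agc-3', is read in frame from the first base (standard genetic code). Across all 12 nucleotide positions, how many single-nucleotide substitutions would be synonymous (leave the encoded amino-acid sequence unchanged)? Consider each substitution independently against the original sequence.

11

Codon 1 (ACG, Thr): 3 synonymous substitutions.
Codon 2 (CUA, Leu): 4 synonymous substitutions.
Codon 3 (UCG, Ser): 3 synonymous substitutions.
Codon 4 (AGC, Ser): 1 synonymous substitution.
Total: 3 + 4 + 3 + 1 = 11.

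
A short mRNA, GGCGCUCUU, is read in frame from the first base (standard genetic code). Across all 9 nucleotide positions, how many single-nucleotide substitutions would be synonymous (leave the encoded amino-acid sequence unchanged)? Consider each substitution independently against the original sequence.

9

Codon 1 (GGC, Gly): 3 synonymous substitutions.
Codon 2 (GCU, Ala): 3 synonymous substitutions.
Codon 3 (CUU, Leu): 3 synonymous substitutions.
Total: 3 + 3 + 3 = 9.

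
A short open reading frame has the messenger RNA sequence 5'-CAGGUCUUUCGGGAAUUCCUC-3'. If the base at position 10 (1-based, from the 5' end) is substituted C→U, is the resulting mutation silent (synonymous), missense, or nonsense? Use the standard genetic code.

Position 10 falls in codon 4: CGG → Arg.
After the substitution the codon is UGG → Trp.
Arg ≠ Trp, so this is a missense mutation.

missense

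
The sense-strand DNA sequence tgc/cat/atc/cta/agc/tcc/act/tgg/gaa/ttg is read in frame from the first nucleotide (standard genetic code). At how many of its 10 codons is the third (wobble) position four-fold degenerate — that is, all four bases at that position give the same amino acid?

Codon 1 TGC (Cys): third position 2-fold.
Codon 2 CAT (His): third position 2-fold.
Codon 3 ATC (Ile): third position 3-fold.
Codon 4 CTA (Leu): third position 4-fold.
Codon 5 AGC (Ser): third position 2-fold.
Codon 6 TCC (Ser): third position 4-fold.
Codon 7 ACT (Thr): third position 4-fold.
Codon 8 TGG (Trp): third position 1-fold.
Codon 9 GAA (Glu): third position 2-fold.
Codon 10 TTG (Leu): third position 2-fold.
Four-fold degenerate third positions: 3.

3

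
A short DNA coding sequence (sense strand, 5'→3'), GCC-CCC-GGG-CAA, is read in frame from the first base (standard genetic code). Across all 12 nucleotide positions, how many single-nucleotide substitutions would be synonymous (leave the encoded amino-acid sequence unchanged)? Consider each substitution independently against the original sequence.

Codon 1 (GCC, Ala): 3 synonymous substitutions.
Codon 2 (CCC, Pro): 3 synonymous substitutions.
Codon 3 (GGG, Gly): 3 synonymous substitutions.
Codon 4 (CAA, Gln): 1 synonymous substitution.
Total: 3 + 3 + 3 + 1 = 10.

10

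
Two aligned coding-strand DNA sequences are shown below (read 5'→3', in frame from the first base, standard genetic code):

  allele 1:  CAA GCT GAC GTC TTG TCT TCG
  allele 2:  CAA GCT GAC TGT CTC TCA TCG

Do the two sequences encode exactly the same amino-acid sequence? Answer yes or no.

Codon 1: CAA Gln / CAA Gln — identical.
Codon 2: GCT Ala / GCT Ala — identical.
Codon 3: GAC Asp / GAC Asp — identical.
Codon 4: GTC Val / TGT Cys — nonsynonymous.
Codon 5: TTG Leu / CTC Leu — synonymous.
Codon 6: TCT Ser / TCA Ser — synonymous.
Codon 7: TCG Ser / TCG Ser — identical.
Nonsynonymous differences: 1 → different protein.

no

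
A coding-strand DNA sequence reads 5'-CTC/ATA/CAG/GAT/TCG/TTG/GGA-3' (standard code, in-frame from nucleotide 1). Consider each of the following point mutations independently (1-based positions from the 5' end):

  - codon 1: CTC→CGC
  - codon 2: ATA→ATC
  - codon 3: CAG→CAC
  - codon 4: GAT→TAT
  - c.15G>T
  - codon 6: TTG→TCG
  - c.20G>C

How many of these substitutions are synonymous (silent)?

Codon 1: CTC (Leu) → CGC (Arg) — missense.
Codon 2: ATA (Ile) → ATC (Ile) — synonymous.
Codon 3: CAG (Gln) → CAC (His) — missense.
Codon 4: GAT (Asp) → TAT (Tyr) — missense.
Codon 5: TCG (Ser) → TCT (Ser) — synonymous.
Codon 6: TTG (Leu) → TCG (Ser) — missense.
Codon 7: GGA (Gly) → GCA (Ala) — missense.
Synonymous: 2 of 7.

2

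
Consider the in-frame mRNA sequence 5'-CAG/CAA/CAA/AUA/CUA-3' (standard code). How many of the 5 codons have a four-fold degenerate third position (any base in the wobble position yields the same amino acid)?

Codon 1 CAG (Gln): third position 2-fold.
Codon 2 CAA (Gln): third position 2-fold.
Codon 3 CAA (Gln): third position 2-fold.
Codon 4 AUA (Ile): third position 3-fold.
Codon 5 CUA (Leu): third position 4-fold.
Four-fold degenerate third positions: 1.

1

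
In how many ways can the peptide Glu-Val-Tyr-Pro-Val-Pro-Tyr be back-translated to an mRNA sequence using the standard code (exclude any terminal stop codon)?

2048

Glu: 2 codons.
Val: 4 codons.
Tyr: 2 codons.
Pro: 4 codons.
Val: 4 codons.
Pro: 4 codons.
Tyr: 2 codons.
2 × 4 × 2 × 4 × 4 × 4 × 2 = 2048.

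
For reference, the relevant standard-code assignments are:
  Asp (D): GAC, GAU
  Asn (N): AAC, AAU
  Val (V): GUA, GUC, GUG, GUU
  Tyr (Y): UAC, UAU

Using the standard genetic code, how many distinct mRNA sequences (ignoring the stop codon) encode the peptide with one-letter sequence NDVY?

Asn: 2 codons.
Asp: 2 codons.
Val: 4 codons.
Tyr: 2 codons.
2 × 2 × 4 × 2 = 32.

32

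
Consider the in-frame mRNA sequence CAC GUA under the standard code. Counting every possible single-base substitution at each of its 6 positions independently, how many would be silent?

4

Codon 1 (CAC, His): 1 synonymous substitution.
Codon 2 (GUA, Val): 3 synonymous substitutions.
Total: 1 + 3 = 4.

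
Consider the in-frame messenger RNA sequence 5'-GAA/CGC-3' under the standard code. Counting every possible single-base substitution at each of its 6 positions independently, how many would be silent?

Codon 1 (GAA, Glu): 1 synonymous substitution.
Codon 2 (CGC, Arg): 3 synonymous substitutions.
Total: 1 + 3 = 4.

4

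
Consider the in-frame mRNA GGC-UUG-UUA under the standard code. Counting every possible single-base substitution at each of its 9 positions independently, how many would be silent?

7

Codon 1 (GGC, Gly): 3 synonymous substitutions.
Codon 2 (UUG, Leu): 2 synonymous substitutions.
Codon 3 (UUA, Leu): 2 synonymous substitutions.
Total: 3 + 2 + 2 = 7.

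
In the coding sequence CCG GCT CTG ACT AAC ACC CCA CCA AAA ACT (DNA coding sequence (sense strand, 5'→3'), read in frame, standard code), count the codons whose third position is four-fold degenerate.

8

Codon 1 CCG (Pro): third position 4-fold.
Codon 2 GCT (Ala): third position 4-fold.
Codon 3 CTG (Leu): third position 4-fold.
Codon 4 ACT (Thr): third position 4-fold.
Codon 5 AAC (Asn): third position 2-fold.
Codon 6 ACC (Thr): third position 4-fold.
Codon 7 CCA (Pro): third position 4-fold.
Codon 8 CCA (Pro): third position 4-fold.
Codon 9 AAA (Lys): third position 2-fold.
Codon 10 ACT (Thr): third position 4-fold.
Four-fold degenerate third positions: 8.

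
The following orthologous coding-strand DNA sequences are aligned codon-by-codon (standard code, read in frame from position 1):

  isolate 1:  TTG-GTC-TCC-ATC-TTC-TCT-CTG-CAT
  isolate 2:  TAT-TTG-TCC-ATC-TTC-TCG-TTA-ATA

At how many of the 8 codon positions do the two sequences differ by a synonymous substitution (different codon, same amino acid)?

2

Codon 1: TTG Leu / TAT Tyr — nonsynonymous.
Codon 2: GTC Val / TTG Leu — nonsynonymous.
Codon 3: TCC Ser / TCC Ser — identical.
Codon 4: ATC Ile / ATC Ile — identical.
Codon 5: TTC Phe / TTC Phe — identical.
Codon 6: TCT Ser / TCG Ser — synonymous.
Codon 7: CTG Leu / TTA Leu — synonymous.
Codon 8: CAT His / ATA Ile — nonsynonymous.
Synonymous differences: 2.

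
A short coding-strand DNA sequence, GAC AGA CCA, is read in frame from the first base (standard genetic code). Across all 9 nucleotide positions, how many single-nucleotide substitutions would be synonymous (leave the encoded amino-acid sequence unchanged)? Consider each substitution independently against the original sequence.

Codon 1 (GAC, Asp): 1 synonymous substitution.
Codon 2 (AGA, Arg): 2 synonymous substitutions.
Codon 3 (CCA, Pro): 3 synonymous substitutions.
Total: 1 + 2 + 3 = 6.

6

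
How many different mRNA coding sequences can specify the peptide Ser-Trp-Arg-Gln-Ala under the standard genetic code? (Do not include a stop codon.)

Ser: 6 codons.
Trp: 1 codon.
Arg: 6 codons.
Gln: 2 codons.
Ala: 4 codons.
6 × 1 × 6 × 2 × 4 = 288.

288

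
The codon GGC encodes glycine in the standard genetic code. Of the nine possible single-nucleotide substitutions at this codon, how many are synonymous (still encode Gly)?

3

Position 1: none → 0 synonymous.
Position 2: none → 0 synonymous.
Position 3: GGU, GGA, GGG → 3 synonymous.
Total: 0 + 0 + 3 = 3.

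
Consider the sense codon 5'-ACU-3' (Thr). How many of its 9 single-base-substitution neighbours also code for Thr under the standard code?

Position 1: none → 0 synonymous.
Position 2: none → 0 synonymous.
Position 3: ACC, ACA, ACG → 3 synonymous.
Total: 0 + 0 + 3 = 3.

3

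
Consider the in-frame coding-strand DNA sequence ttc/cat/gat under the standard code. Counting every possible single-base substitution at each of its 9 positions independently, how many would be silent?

3

Codon 1 (TTC, Phe): 1 synonymous substitution.
Codon 2 (CAT, His): 1 synonymous substitution.
Codon 3 (GAT, Asp): 1 synonymous substitution.
Total: 1 + 1 + 1 = 3.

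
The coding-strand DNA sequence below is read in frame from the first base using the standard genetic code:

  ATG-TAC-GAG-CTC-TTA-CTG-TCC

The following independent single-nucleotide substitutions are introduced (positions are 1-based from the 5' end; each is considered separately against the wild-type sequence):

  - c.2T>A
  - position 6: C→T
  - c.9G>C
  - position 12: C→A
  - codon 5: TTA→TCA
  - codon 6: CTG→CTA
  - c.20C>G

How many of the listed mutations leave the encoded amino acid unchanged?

3

Codon 1: ATG (Met) → AAG (Lys) — missense.
Codon 2: TAC (Tyr) → TAT (Tyr) — synonymous.
Codon 3: GAG (Glu) → GAC (Asp) — missense.
Codon 4: CTC (Leu) → CTA (Leu) — synonymous.
Codon 5: TTA (Leu) → TCA (Ser) — missense.
Codon 6: CTG (Leu) → CTA (Leu) — synonymous.
Codon 7: TCC (Ser) → TGC (Cys) — missense.
Synonymous: 3 of 7.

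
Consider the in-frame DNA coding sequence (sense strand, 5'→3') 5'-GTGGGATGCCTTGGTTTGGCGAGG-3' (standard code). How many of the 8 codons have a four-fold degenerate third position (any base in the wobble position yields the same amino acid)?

5

Codon 1 GTG (Val): third position 4-fold.
Codon 2 GGA (Gly): third position 4-fold.
Codon 3 TGC (Cys): third position 2-fold.
Codon 4 CTT (Leu): third position 4-fold.
Codon 5 GGT (Gly): third position 4-fold.
Codon 6 TTG (Leu): third position 2-fold.
Codon 7 GCG (Ala): third position 4-fold.
Codon 8 AGG (Arg): third position 2-fold.
Four-fold degenerate third positions: 5.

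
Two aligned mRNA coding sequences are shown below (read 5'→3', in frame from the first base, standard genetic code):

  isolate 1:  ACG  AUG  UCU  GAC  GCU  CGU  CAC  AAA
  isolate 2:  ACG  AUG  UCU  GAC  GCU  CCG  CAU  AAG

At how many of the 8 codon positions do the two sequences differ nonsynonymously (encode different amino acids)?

Codon 1: ACG Thr / ACG Thr — identical.
Codon 2: AUG Met / AUG Met — identical.
Codon 3: UCU Ser / UCU Ser — identical.
Codon 4: GAC Asp / GAC Asp — identical.
Codon 5: GCU Ala / GCU Ala — identical.
Codon 6: CGU Arg / CCG Pro — nonsynonymous.
Codon 7: CAC His / CAU His — synonymous.
Codon 8: AAA Lys / AAG Lys — synonymous.
Nonsynonymous differences: 1.

1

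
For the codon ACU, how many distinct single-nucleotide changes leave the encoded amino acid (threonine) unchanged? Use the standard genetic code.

Position 1: none → 0 synonymous.
Position 2: none → 0 synonymous.
Position 3: ACC, ACA, ACG → 3 synonymous.
Total: 0 + 0 + 3 = 3.

3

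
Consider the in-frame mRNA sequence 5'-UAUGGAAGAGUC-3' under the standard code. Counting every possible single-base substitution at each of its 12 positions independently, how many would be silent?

9

Codon 1 (UAU, Tyr): 1 synonymous substitution.
Codon 2 (GGA, Gly): 3 synonymous substitutions.
Codon 3 (AGA, Arg): 2 synonymous substitutions.
Codon 4 (GUC, Val): 3 synonymous substitutions.
Total: 1 + 3 + 2 + 3 = 9.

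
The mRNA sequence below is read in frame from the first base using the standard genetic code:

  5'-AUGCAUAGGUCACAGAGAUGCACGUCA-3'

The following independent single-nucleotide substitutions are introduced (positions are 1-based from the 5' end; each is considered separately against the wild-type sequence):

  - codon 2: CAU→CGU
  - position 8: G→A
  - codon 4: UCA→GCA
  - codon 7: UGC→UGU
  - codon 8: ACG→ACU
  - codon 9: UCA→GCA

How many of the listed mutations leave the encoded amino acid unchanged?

Codon 2: CAU (His) → CGU (Arg) — missense.
Codon 3: AGG (Arg) → AAG (Lys) — missense.
Codon 4: UCA (Ser) → GCA (Ala) — missense.
Codon 7: UGC (Cys) → UGU (Cys) — synonymous.
Codon 8: ACG (Thr) → ACU (Thr) — synonymous.
Codon 9: UCA (Ser) → GCA (Ala) — missense.
Synonymous: 2 of 6.

2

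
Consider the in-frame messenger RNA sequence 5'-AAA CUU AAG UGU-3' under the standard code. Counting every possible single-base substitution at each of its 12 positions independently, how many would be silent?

6

Codon 1 (AAA, Lys): 1 synonymous substitution.
Codon 2 (CUU, Leu): 3 synonymous substitutions.
Codon 3 (AAG, Lys): 1 synonymous substitution.
Codon 4 (UGU, Cys): 1 synonymous substitution.
Total: 1 + 3 + 1 + 1 = 6.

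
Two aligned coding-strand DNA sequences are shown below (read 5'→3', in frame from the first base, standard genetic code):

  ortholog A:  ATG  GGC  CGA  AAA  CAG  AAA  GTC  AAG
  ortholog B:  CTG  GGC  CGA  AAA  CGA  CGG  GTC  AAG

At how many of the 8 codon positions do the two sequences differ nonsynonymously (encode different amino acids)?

Codon 1: ATG Met / CTG Leu — nonsynonymous.
Codon 2: GGC Gly / GGC Gly — identical.
Codon 3: CGA Arg / CGA Arg — identical.
Codon 4: AAA Lys / AAA Lys — identical.
Codon 5: CAG Gln / CGA Arg — nonsynonymous.
Codon 6: AAA Lys / CGG Arg — nonsynonymous.
Codon 7: GTC Val / GTC Val — identical.
Codon 8: AAG Lys / AAG Lys — identical.
Nonsynonymous differences: 3.

3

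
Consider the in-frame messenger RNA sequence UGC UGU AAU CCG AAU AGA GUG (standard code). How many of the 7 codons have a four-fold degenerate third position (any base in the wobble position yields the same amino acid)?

Codon 1 UGC (Cys): third position 2-fold.
Codon 2 UGU (Cys): third position 2-fold.
Codon 3 AAU (Asn): third position 2-fold.
Codon 4 CCG (Pro): third position 4-fold.
Codon 5 AAU (Asn): third position 2-fold.
Codon 6 AGA (Arg): third position 2-fold.
Codon 7 GUG (Val): third position 4-fold.
Four-fold degenerate third positions: 2.

2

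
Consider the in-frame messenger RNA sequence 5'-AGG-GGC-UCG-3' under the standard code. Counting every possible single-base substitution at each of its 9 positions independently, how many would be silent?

Codon 1 (AGG, Arg): 2 synonymous substitutions.
Codon 2 (GGC, Gly): 3 synonymous substitutions.
Codon 3 (UCG, Ser): 3 synonymous substitutions.
Total: 2 + 3 + 3 = 8.

8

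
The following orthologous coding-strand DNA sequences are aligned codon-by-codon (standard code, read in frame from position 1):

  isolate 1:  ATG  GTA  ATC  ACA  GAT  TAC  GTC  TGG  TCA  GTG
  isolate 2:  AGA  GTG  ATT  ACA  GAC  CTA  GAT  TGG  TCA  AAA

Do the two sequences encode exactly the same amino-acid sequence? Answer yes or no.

Codon 1: ATG Met / AGA Arg — nonsynonymous.
Codon 2: GTA Val / GTG Val — synonymous.
Codon 3: ATC Ile / ATT Ile — synonymous.
Codon 4: ACA Thr / ACA Thr — identical.
Codon 5: GAT Asp / GAC Asp — synonymous.
Codon 6: TAC Tyr / CTA Leu — nonsynonymous.
Codon 7: GTC Val / GAT Asp — nonsynonymous.
Codon 8: TGG Trp / TGG Trp — identical.
Codon 9: TCA Ser / TCA Ser — identical.
Codon 10: GTG Val / AAA Lys — nonsynonymous.
Nonsynonymous differences: 4 → different protein.

no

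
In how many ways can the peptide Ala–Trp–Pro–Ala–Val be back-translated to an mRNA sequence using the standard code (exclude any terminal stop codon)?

256

Ala: 4 codons.
Trp: 1 codon.
Pro: 4 codons.
Ala: 4 codons.
Val: 4 codons.
4 × 1 × 4 × 4 × 4 = 256.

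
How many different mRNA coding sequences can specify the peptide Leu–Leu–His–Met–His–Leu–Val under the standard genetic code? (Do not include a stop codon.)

Leu: 6 codons.
Leu: 6 codons.
His: 2 codons.
Met: 1 codon.
His: 2 codons.
Leu: 6 codons.
Val: 4 codons.
6 × 6 × 2 × 1 × 2 × 6 × 4 = 3456.

3456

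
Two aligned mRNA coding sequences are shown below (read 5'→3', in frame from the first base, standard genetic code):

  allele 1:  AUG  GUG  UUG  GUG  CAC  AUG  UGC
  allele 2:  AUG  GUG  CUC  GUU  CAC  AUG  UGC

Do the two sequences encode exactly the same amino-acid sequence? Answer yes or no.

yes

Codon 1: AUG Met / AUG Met — identical.
Codon 2: GUG Val / GUG Val — identical.
Codon 3: UUG Leu / CUC Leu — synonymous.
Codon 4: GUG Val / GUU Val — synonymous.
Codon 5: CAC His / CAC His — identical.
Codon 6: AUG Met / AUG Met — identical.
Codon 7: UGC Cys / UGC Cys — identical.
Nonsynonymous differences: 0 → same protein.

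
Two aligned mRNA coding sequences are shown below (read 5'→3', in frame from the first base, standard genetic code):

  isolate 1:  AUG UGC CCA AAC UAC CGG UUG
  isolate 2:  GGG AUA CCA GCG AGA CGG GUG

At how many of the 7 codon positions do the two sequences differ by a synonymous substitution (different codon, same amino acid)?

0

Codon 1: AUG Met / GGG Gly — nonsynonymous.
Codon 2: UGC Cys / AUA Ile — nonsynonymous.
Codon 3: CCA Pro / CCA Pro — identical.
Codon 4: AAC Asn / GCG Ala — nonsynonymous.
Codon 5: UAC Tyr / AGA Arg — nonsynonymous.
Codon 6: CGG Arg / CGG Arg — identical.
Codon 7: UUG Leu / GUG Val — nonsynonymous.
Synonymous differences: 0.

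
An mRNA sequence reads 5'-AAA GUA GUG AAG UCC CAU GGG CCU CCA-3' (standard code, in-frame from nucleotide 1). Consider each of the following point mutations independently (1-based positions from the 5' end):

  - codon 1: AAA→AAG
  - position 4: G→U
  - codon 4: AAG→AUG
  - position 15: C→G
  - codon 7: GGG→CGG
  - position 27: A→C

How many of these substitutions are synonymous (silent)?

Codon 1: AAA (Lys) → AAG (Lys) — synonymous.
Codon 2: GUA (Val) → UUA (Leu) — missense.
Codon 4: AAG (Lys) → AUG (Met) — missense.
Codon 5: UCC (Ser) → UCG (Ser) — synonymous.
Codon 7: GGG (Gly) → CGG (Arg) — missense.
Codon 9: CCA (Pro) → CCC (Pro) — synonymous.
Synonymous: 3 of 6.

3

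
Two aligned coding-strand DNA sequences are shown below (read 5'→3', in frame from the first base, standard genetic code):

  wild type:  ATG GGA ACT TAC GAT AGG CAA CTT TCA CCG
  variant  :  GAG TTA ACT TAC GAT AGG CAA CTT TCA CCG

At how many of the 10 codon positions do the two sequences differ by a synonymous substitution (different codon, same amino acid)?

0

Codon 1: ATG Met / GAG Glu — nonsynonymous.
Codon 2: GGA Gly / TTA Leu — nonsynonymous.
Codon 3: ACT Thr / ACT Thr — identical.
Codon 4: TAC Tyr / TAC Tyr — identical.
Codon 5: GAT Asp / GAT Asp — identical.
Codon 6: AGG Arg / AGG Arg — identical.
Codon 7: CAA Gln / CAA Gln — identical.
Codon 8: CTT Leu / CTT Leu — identical.
Codon 9: TCA Ser / TCA Ser — identical.
Codon 10: CCG Pro / CCG Pro — identical.
Synonymous differences: 0.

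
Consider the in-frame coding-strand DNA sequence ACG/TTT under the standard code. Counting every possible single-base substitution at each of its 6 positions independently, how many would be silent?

4

Codon 1 (ACG, Thr): 3 synonymous substitutions.
Codon 2 (TTT, Phe): 1 synonymous substitution.
Total: 3 + 1 = 4.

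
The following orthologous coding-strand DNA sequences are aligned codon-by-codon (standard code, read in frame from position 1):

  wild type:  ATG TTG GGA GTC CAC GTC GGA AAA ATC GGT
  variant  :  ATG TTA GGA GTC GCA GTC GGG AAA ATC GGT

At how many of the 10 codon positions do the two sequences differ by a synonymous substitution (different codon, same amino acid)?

2

Codon 1: ATG Met / ATG Met — identical.
Codon 2: TTG Leu / TTA Leu — synonymous.
Codon 3: GGA Gly / GGA Gly — identical.
Codon 4: GTC Val / GTC Val — identical.
Codon 5: CAC His / GCA Ala — nonsynonymous.
Codon 6: GTC Val / GTC Val — identical.
Codon 7: GGA Gly / GGG Gly — synonymous.
Codon 8: AAA Lys / AAA Lys — identical.
Codon 9: ATC Ile / ATC Ile — identical.
Codon 10: GGT Gly / GGT Gly — identical.
Synonymous differences: 2.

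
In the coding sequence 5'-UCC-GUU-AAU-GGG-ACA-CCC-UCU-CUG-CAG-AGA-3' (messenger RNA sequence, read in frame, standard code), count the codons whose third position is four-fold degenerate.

Codon 1 UCC (Ser): third position 4-fold.
Codon 2 GUU (Val): third position 4-fold.
Codon 3 AAU (Asn): third position 2-fold.
Codon 4 GGG (Gly): third position 4-fold.
Codon 5 ACA (Thr): third position 4-fold.
Codon 6 CCC (Pro): third position 4-fold.
Codon 7 UCU (Ser): third position 4-fold.
Codon 8 CUG (Leu): third position 4-fold.
Codon 9 CAG (Gln): third position 2-fold.
Codon 10 AGA (Arg): third position 2-fold.
Four-fold degenerate third positions: 7.

7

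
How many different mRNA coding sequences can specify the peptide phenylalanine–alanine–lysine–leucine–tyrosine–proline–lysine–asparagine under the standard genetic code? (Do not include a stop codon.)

Phe: 2 codons.
Ala: 4 codons.
Lys: 2 codons.
Leu: 6 codons.
Tyr: 2 codons.
Pro: 4 codons.
Lys: 2 codons.
Asn: 2 codons.
2 × 4 × 2 × 6 × 2 × 4 × 2 × 2 = 3072.

3072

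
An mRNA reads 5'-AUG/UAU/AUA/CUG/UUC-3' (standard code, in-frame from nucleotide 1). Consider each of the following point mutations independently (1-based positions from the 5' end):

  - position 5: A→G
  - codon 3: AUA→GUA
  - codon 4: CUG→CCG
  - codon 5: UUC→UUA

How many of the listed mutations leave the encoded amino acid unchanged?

Codon 2: UAU (Tyr) → UGU (Cys) — missense.
Codon 3: AUA (Ile) → GUA (Val) — missense.
Codon 4: CUG (Leu) → CCG (Pro) — missense.
Codon 5: UUC (Phe) → UUA (Leu) — missense.
Synonymous: 0 of 4.

0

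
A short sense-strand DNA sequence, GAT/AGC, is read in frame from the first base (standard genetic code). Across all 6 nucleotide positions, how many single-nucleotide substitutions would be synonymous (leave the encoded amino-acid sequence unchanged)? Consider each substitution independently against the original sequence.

Codon 1 (GAT, Asp): 1 synonymous substitution.
Codon 2 (AGC, Ser): 1 synonymous substitution.
Total: 1 + 1 = 2.

2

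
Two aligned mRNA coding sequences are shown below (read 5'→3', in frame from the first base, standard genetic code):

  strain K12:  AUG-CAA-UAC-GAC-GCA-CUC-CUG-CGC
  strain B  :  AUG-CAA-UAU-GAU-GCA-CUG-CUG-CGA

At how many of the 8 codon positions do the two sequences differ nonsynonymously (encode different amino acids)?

0

Codon 1: AUG Met / AUG Met — identical.
Codon 2: CAA Gln / CAA Gln — identical.
Codon 3: UAC Tyr / UAU Tyr — synonymous.
Codon 4: GAC Asp / GAU Asp — synonymous.
Codon 5: GCA Ala / GCA Ala — identical.
Codon 6: CUC Leu / CUG Leu — synonymous.
Codon 7: CUG Leu / CUG Leu — identical.
Codon 8: CGC Arg / CGA Arg — synonymous.
Nonsynonymous differences: 0.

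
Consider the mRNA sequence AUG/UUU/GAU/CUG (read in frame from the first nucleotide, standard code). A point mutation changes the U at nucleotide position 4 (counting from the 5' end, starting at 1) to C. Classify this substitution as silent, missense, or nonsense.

missense

Position 4 falls in codon 2: UUU → Phe.
After the substitution the codon is CUU → Leu.
Phe ≠ Leu, so this is a missense mutation.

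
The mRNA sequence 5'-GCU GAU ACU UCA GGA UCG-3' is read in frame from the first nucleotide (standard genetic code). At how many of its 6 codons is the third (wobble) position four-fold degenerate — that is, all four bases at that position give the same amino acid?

Codon 1 GCU (Ala): third position 4-fold.
Codon 2 GAU (Asp): third position 2-fold.
Codon 3 ACU (Thr): third position 4-fold.
Codon 4 UCA (Ser): third position 4-fold.
Codon 5 GGA (Gly): third position 4-fold.
Codon 6 UCG (Ser): third position 4-fold.
Four-fold degenerate third positions: 5.

5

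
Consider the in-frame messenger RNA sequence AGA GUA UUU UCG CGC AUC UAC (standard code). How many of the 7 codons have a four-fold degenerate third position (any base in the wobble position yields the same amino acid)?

Codon 1 AGA (Arg): third position 2-fold.
Codon 2 GUA (Val): third position 4-fold.
Codon 3 UUU (Phe): third position 2-fold.
Codon 4 UCG (Ser): third position 4-fold.
Codon 5 CGC (Arg): third position 4-fold.
Codon 6 AUC (Ile): third position 3-fold.
Codon 7 UAC (Tyr): third position 2-fold.
Four-fold degenerate third positions: 3.

3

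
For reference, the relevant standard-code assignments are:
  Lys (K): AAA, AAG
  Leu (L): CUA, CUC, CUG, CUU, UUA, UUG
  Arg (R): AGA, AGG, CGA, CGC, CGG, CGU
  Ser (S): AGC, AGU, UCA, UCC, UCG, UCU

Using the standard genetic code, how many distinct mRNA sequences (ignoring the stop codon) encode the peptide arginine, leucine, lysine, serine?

432

Arg: 6 codons.
Leu: 6 codons.
Lys: 2 codons.
Ser: 6 codons.
6 × 6 × 2 × 6 = 432.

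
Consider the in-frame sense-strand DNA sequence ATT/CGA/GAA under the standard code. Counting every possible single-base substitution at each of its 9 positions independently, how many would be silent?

7

Codon 1 (ATT, Ile): 2 synonymous substitutions.
Codon 2 (CGA, Arg): 4 synonymous substitutions.
Codon 3 (GAA, Glu): 1 synonymous substitution.
Total: 2 + 4 + 1 = 7.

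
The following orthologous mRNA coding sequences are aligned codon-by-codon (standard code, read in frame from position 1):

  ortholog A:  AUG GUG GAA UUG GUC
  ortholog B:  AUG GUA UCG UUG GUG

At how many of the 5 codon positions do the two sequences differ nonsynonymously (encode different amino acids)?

Codon 1: AUG Met / AUG Met — identical.
Codon 2: GUG Val / GUA Val — synonymous.
Codon 3: GAA Glu / UCG Ser — nonsynonymous.
Codon 4: UUG Leu / UUG Leu — identical.
Codon 5: GUC Val / GUG Val — synonymous.
Nonsynonymous differences: 1.

1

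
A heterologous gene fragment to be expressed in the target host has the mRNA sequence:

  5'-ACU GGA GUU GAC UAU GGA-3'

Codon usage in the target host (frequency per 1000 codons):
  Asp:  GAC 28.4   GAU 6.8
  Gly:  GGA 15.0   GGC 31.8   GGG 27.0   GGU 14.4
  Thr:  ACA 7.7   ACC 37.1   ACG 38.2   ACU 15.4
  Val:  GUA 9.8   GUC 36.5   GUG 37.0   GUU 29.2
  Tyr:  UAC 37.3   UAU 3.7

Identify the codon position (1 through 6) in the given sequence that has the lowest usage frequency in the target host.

Codon 1 ACU (Thr): 15.4 per 1000.
Codon 2 GGA (Gly): 15.0 per 1000.
Codon 3 GUU (Val): 29.2 per 1000.
Codon 4 GAC (Asp): 28.4 per 1000.
Codon 5 UAU (Tyr): 3.7 per 1000.
Codon 6 GGA (Gly): 15.0 per 1000.
Lowest frequency is 3.7 at codon 5.

5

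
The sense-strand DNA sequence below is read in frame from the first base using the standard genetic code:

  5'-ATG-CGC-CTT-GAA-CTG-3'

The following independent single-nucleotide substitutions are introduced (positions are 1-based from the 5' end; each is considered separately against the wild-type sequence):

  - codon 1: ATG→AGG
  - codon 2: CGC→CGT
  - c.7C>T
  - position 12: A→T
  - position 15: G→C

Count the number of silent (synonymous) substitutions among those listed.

2

Codon 1: ATG (Met) → AGG (Arg) — missense.
Codon 2: CGC (Arg) → CGT (Arg) — synonymous.
Codon 3: CTT (Leu) → TTT (Phe) — missense.
Codon 4: GAA (Glu) → GAT (Asp) — missense.
Codon 5: CTG (Leu) → CTC (Leu) — synonymous.
Synonymous: 2 of 5.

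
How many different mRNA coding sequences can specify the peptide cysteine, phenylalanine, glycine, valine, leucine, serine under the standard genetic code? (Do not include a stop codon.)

2304

Cys: 2 codons.
Phe: 2 codons.
Gly: 4 codons.
Val: 4 codons.
Leu: 6 codons.
Ser: 6 codons.
2 × 2 × 4 × 4 × 6 × 6 = 2304.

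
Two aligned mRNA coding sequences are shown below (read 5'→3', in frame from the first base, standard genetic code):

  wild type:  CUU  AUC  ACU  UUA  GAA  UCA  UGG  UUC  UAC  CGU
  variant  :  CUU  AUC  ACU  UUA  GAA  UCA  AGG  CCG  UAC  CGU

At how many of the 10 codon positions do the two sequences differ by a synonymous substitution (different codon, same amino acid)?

0

Codon 1: CUU Leu / CUU Leu — identical.
Codon 2: AUC Ile / AUC Ile — identical.
Codon 3: ACU Thr / ACU Thr — identical.
Codon 4: UUA Leu / UUA Leu — identical.
Codon 5: GAA Glu / GAA Glu — identical.
Codon 6: UCA Ser / UCA Ser — identical.
Codon 7: UGG Trp / AGG Arg — nonsynonymous.
Codon 8: UUC Phe / CCG Pro — nonsynonymous.
Codon 9: UAC Tyr / UAC Tyr — identical.
Codon 10: CGU Arg / CGU Arg — identical.
Synonymous differences: 0.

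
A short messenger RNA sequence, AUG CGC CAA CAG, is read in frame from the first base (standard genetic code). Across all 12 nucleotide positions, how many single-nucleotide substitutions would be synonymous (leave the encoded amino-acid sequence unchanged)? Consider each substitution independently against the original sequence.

Codon 1 (AUG, Met): 0 synonymous substitutions.
Codon 2 (CGC, Arg): 3 synonymous substitutions.
Codon 3 (CAA, Gln): 1 synonymous substitution.
Codon 4 (CAG, Gln): 1 synonymous substitution.
Total: 0 + 3 + 1 + 1 = 5.

5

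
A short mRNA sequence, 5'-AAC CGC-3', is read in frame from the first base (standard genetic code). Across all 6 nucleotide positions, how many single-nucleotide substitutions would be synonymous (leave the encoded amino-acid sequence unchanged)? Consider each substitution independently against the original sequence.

Codon 1 (AAC, Asn): 1 synonymous substitution.
Codon 2 (CGC, Arg): 3 synonymous substitutions.
Total: 1 + 3 = 4.

4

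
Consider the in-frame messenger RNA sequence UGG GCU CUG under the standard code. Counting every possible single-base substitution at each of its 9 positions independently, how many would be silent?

Codon 1 (UGG, Trp): 0 synonymous substitutions.
Codon 2 (GCU, Ala): 3 synonymous substitutions.
Codon 3 (CUG, Leu): 4 synonymous substitutions.
Total: 0 + 3 + 4 = 7.

7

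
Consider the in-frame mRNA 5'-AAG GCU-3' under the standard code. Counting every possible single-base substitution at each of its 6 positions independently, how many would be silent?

4

Codon 1 (AAG, Lys): 1 synonymous substitution.
Codon 2 (GCU, Ala): 3 synonymous substitutions.
Total: 1 + 3 = 4.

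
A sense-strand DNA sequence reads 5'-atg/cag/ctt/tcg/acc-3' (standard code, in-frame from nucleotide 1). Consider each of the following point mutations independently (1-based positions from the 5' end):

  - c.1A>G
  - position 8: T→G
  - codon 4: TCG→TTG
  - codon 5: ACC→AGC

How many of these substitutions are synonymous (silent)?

0

Codon 1: ATG (Met) → GTG (Val) — missense.
Codon 3: CTT (Leu) → CGT (Arg) — missense.
Codon 4: TCG (Ser) → TTG (Leu) — missense.
Codon 5: ACC (Thr) → AGC (Ser) — missense.
Synonymous: 0 of 4.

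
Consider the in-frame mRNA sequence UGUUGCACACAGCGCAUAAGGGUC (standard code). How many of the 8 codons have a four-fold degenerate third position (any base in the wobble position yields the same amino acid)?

Codon 1 UGU (Cys): third position 2-fold.
Codon 2 UGC (Cys): third position 2-fold.
Codon 3 ACA (Thr): third position 4-fold.
Codon 4 CAG (Gln): third position 2-fold.
Codon 5 CGC (Arg): third position 4-fold.
Codon 6 AUA (Ile): third position 3-fold.
Codon 7 AGG (Arg): third position 2-fold.
Codon 8 GUC (Val): third position 4-fold.
Four-fold degenerate third positions: 3.

3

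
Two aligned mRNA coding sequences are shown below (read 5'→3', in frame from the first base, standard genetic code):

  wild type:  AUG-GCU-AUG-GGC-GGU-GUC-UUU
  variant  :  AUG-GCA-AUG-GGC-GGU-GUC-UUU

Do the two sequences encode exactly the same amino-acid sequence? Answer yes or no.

yes

Codon 1: AUG Met / AUG Met — identical.
Codon 2: GCU Ala / GCA Ala — synonymous.
Codon 3: AUG Met / AUG Met — identical.
Codon 4: GGC Gly / GGC Gly — identical.
Codon 5: GGU Gly / GGU Gly — identical.
Codon 6: GUC Val / GUC Val — identical.
Codon 7: UUU Phe / UUU Phe — identical.
Nonsynonymous differences: 0 → same protein.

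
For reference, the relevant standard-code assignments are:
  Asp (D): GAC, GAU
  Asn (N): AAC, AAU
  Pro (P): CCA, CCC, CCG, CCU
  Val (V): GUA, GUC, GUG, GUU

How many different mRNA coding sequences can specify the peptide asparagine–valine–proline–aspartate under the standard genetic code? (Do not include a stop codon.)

64

Asn: 2 codons.
Val: 4 codons.
Pro: 4 codons.
Asp: 2 codons.
2 × 4 × 4 × 2 = 64.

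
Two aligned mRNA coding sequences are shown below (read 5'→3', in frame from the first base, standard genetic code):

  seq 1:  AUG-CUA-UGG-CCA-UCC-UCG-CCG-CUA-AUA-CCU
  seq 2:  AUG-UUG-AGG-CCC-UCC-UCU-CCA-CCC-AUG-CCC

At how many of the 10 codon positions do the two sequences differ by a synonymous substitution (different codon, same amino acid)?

Codon 1: AUG Met / AUG Met — identical.
Codon 2: CUA Leu / UUG Leu — synonymous.
Codon 3: UGG Trp / AGG Arg — nonsynonymous.
Codon 4: CCA Pro / CCC Pro — synonymous.
Codon 5: UCC Ser / UCC Ser — identical.
Codon 6: UCG Ser / UCU Ser — synonymous.
Codon 7: CCG Pro / CCA Pro — synonymous.
Codon 8: CUA Leu / CCC Pro — nonsynonymous.
Codon 9: AUA Ile / AUG Met — nonsynonymous.
Codon 10: CCU Pro / CCC Pro — synonymous.
Synonymous differences: 5.

5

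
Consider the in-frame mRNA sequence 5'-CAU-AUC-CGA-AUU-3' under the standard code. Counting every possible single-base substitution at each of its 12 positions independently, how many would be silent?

9

Codon 1 (CAU, His): 1 synonymous substitution.
Codon 2 (AUC, Ile): 2 synonymous substitutions.
Codon 3 (CGA, Arg): 4 synonymous substitutions.
Codon 4 (AUU, Ile): 2 synonymous substitutions.
Total: 1 + 2 + 4 + 2 = 9.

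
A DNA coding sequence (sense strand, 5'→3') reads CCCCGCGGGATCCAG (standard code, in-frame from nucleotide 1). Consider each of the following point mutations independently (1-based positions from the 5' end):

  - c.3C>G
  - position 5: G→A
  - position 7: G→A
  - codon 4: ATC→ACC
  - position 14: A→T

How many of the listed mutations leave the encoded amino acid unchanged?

Codon 1: CCC (Pro) → CCG (Pro) — synonymous.
Codon 2: CGC (Arg) → CAC (His) — missense.
Codon 3: GGG (Gly) → AGG (Arg) — missense.
Codon 4: ATC (Ile) → ACC (Thr) — missense.
Codon 5: CAG (Gln) → CTG (Leu) — missense.
Synonymous: 1 of 5.

1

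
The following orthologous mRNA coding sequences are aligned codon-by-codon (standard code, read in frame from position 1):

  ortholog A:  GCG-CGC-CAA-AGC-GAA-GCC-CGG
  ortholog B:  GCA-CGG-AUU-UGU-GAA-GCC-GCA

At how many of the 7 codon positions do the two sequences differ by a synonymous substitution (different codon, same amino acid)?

2

Codon 1: GCG Ala / GCA Ala — synonymous.
Codon 2: CGC Arg / CGG Arg — synonymous.
Codon 3: CAA Gln / AUU Ile — nonsynonymous.
Codon 4: AGC Ser / UGU Cys — nonsynonymous.
Codon 5: GAA Glu / GAA Glu — identical.
Codon 6: GCC Ala / GCC Ala — identical.
Codon 7: CGG Arg / GCA Ala — nonsynonymous.
Synonymous differences: 2.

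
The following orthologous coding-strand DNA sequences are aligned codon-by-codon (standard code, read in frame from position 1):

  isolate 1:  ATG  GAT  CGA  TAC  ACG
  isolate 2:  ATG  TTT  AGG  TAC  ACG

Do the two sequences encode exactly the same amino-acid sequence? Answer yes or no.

no

Codon 1: ATG Met / ATG Met — identical.
Codon 2: GAT Asp / TTT Phe — nonsynonymous.
Codon 3: CGA Arg / AGG Arg — synonymous.
Codon 4: TAC Tyr / TAC Tyr — identical.
Codon 5: ACG Thr / ACG Thr — identical.
Nonsynonymous differences: 1 → different protein.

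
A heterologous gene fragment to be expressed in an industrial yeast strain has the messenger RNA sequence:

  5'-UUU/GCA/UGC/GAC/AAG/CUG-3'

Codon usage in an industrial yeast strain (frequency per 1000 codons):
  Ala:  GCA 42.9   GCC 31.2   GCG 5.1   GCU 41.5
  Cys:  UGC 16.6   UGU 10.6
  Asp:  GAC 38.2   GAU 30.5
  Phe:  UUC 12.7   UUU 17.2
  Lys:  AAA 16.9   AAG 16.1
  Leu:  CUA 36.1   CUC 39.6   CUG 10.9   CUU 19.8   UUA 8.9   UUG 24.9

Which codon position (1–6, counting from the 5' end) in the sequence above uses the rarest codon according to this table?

Codon 1 UUU (Phe): 17.2 per 1000.
Codon 2 GCA (Ala): 42.9 per 1000.
Codon 3 UGC (Cys): 16.6 per 1000.
Codon 4 GAC (Asp): 38.2 per 1000.
Codon 5 AAG (Lys): 16.1 per 1000.
Codon 6 CUG (Leu): 10.9 per 1000.
Lowest frequency is 10.9 at codon 6.

6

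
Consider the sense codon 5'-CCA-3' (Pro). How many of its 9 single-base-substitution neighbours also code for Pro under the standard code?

3

Position 1: none → 0 synonymous.
Position 2: none → 0 synonymous.
Position 3: CCU, CCC, CCG → 3 synonymous.
Total: 0 + 0 + 3 = 3.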